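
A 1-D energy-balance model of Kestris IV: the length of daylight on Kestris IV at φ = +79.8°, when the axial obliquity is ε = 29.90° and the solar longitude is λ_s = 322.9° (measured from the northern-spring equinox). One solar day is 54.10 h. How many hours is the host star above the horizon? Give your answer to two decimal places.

Solar declination: sin δ = sin ε · sin λ_s = sin 29.90° × sin 322.9° = -0.30069, so δ = -17.499°.
cos H₀ = −tan φ · tan δ = 1.7523 ≥ 1, so the host star never rises (polar night) and H₀ = 0.
Daylight = 2H₀/(2π) × 54.10 h = (0.0000/π) × 54.10 = 0.00 h.

0.00 h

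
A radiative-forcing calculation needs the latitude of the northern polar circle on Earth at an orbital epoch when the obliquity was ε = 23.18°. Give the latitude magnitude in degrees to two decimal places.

66.82°

The polar circle is the lowest latitude that experiences at least one full rotation of continuous daylight at the northern-summer solstice; it lies at |ϕ| = 90° − ε = 90° − 23.18° = 66.82°.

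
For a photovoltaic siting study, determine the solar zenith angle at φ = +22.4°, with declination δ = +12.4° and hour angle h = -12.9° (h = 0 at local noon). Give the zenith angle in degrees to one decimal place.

θ_z = 15.8°

cos θ_z = sin φ sin δ + cos φ cos δ cos h = 0.081829 + 0.880188 = 0.962017.
θ_z = arccos(0.962017) = 15.8°.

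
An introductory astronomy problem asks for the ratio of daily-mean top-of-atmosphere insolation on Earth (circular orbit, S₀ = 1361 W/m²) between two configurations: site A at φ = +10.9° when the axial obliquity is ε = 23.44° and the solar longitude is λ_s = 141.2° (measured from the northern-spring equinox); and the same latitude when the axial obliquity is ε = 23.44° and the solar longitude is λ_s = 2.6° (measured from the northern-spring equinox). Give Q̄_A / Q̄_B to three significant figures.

— Configuration A (φ=+10.9°):
Solar declination: sin δ = sin ε · sin λ_s = sin 23.44° × sin 141.2° = 0.24926, so δ = +14.433°.
cos H₀ = −tan(+10.9°) tan(+14.433°) = -0.0496, H₀ = 1.6204 rad.
Bracket: H₀ sin φ sin δ + cos φ cos δ sin H₀ = 1.6204×0.18910×0.24926 + 0.98196×0.96844×0.99877 = 0.076378 + 0.949800 = 1.026178.
Q̄ = (S₀/π) × [bracket] = (1361/π) × 1.026178 = 444.56 W/m².
— Configuration B (φ=+10.9°):
Solar declination: sin δ = sin ε · sin λ_s = sin 23.44° × sin 2.6° = 0.01804, so δ = +1.034°.
cos H₀ = −tan(+10.9°) tan(+1.034°) = -0.0035, H₀ = 1.5743 rad.
Bracket: H₀ sin φ sin δ + cos φ cos δ sin H₀ = 1.5743×0.18910×0.01804 + 0.98196×0.99984×0.99999 = 0.005371 + 0.981793 = 0.987164.
Q̄ = (S₀/π) × [bracket] = (1361/π) × 0.987164 = 427.66 W/m².
Ratio Q̄_A / Q̄_B = 444.56 / 427.66 = 1.040.

Q̄_A / Q̄_B ≈ 1.04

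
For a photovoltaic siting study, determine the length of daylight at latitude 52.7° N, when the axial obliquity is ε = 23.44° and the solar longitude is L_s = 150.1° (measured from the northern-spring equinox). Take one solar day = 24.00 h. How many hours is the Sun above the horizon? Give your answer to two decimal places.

14.05 h

Solar declination: sin δ = sin ε · sin L_s = sin 23.44° × sin 150.1° = 0.19829, so δ = +11.437°.
cos h₀ = −tan ϕ · tan δ = −tan(+52.7°) × tan(+11.437°) = -0.2656, so h₀ = 1.8396 rad = 105.40°.
Daylight = 2h₀/(2π) × 24.00 h = (1.8396/π) × 24.00 = 14.05 h.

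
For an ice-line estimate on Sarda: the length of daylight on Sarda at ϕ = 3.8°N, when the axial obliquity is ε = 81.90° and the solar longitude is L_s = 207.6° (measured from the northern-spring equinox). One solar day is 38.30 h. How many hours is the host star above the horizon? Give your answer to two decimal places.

Solar declination: sin δ = sin ε · sin L_s = sin 81.90° × sin 207.6° = -0.45867, so δ = -27.302°.
cos h₀ = −tan ϕ · tan δ = −tan(+3.8°) × tan(-27.302°) = 0.0343, so h₀ = 1.5365 rad = 88.04°.
Daylight = 2h₀/(2π) × 38.30 h = (1.5365/π) × 38.30 = 18.73 h.

18.73 h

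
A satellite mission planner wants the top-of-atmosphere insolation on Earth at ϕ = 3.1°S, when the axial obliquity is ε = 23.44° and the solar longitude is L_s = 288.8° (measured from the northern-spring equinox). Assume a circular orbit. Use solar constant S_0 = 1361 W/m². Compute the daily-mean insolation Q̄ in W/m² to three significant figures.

Solar declination: sin δ = sin ε · sin L_s = sin 23.44° × sin 288.8° = -0.37657, so δ = -22.121°.
cos h₀ = −tan(-3.1°) tan(-22.121°) = -0.0220, h₀ = 1.5928 rad.
Bracket: h₀ sin ϕ sin δ + cos ϕ cos δ sin h₀ = 1.5928×-0.05408×-0.37657 + 0.99854×0.92639×0.99976 = 0.032437 + 0.924815 = 0.957252.
Q̄ = (S_0/π) × [bracket] = (1361/π) × 0.957252 = 414.7 W/m².

Q̄ ≈ 415 W/m²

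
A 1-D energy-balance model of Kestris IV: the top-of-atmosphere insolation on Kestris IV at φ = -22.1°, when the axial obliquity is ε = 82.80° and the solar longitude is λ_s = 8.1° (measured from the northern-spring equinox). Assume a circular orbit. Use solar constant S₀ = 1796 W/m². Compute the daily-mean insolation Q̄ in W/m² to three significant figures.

Q̄ ≈ 478 W/m²

Solar declination: sin δ = sin ε · sin λ_s = sin 82.80° × sin 8.1° = 0.13979, so δ = +8.036°.
cos H₀ = −tan(-22.1°) tan(+8.036°) = 0.0573, H₀ = 1.5134 rad.
Bracket: H₀ sin φ sin δ + cos φ cos δ sin H₀ = 1.5134×-0.37622×0.13979 + 0.92653×0.99018×0.99836 = -0.079592 + 0.915927 = 0.836335.
Q̄ = (S₀/π) × [bracket] = (1796/π) × 0.836335 = 478.1 W/m².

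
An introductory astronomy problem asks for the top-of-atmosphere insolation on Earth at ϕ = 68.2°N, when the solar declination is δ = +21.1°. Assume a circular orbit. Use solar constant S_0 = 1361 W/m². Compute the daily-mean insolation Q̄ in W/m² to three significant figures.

Q̄ ≈ 456 W/m²

cos h₀ = −tan(+68.2°) tan(+21.100°) = -0.9647, h₀ = 2.8752 rad.
Bracket: h₀ sin ϕ sin δ + cos ϕ cos δ sin h₀ = 2.8752×0.92849×0.36000 + 0.37137×0.93295×0.26321 = 0.961054 + 0.091194 = 1.052248.
Q̄ = (S_0/π) × [bracket] = (1361/π) × 1.052248 = 455.9 W/m².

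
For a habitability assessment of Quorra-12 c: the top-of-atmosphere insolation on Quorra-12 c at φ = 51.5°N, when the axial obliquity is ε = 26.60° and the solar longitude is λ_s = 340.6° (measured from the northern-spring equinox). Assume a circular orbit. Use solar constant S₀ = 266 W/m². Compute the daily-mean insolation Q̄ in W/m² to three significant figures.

Q̄ ≈ 37.6 W/m²

Solar declination: sin δ = sin ε · sin λ_s = sin 26.60° × sin 340.6° = -0.14873, so δ = -8.553°.
cos H₀ = −tan(+51.5°) tan(-8.553°) = 0.1891, H₀ = 1.3806 rad.
Bracket: H₀ sin φ sin δ + cos φ cos δ sin H₀ = 1.3806×0.78261×-0.14873 + 0.62251×0.98888×0.98196 = -0.160699 + 0.604482 = 0.443783.
Q̄ = (S₀/π) × [bracket] = (266/π) × 0.443783 = 37.58 W/m².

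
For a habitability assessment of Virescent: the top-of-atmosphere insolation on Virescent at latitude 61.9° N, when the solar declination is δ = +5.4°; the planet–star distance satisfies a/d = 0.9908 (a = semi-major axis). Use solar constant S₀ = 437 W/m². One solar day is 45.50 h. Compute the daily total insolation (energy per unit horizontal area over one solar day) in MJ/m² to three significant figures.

13.6 MJ/m²

cos H₀ = −tan(+61.9°) tan(+5.400°) = -0.1770, H₀ = 1.7488 rad.
Bracket: H₀ sin φ sin δ + cos φ cos δ sin H₀ = 1.7488×0.88213×0.09411 + 0.47101×0.99556×0.98420 = 0.145181 + 0.461510 = 0.606691.
Inverse-square distance factor (a/d)² = 0.9908² = 0.981685.
Q̄ = (S₀/π) × 0.981685 × [bracket] = (437/π) × 0.981685 × 0.606691 = 82.846 W/m².
Daily total = Q̄ × 45.50 h × 3600 s/h = 82.846 × 45.50 × 3600 / 10⁶ = 13.57 MJ/m².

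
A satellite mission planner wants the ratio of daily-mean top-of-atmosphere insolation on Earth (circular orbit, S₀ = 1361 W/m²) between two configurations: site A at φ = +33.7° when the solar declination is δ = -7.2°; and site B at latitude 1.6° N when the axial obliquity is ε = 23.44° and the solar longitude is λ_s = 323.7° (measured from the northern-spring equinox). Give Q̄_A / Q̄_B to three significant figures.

— Configuration A (φ=+33.7°):
cos H₀ = −tan(+33.7°) tan(-7.200°) = 0.0843, H₀ = 1.4864 rad.
Bracket: H₀ sin φ sin δ + cos φ cos δ sin H₀ = 1.4864×0.55484×-0.12533 + 0.83195×0.99211×0.99644 = -0.103361 + 0.822448 = 0.719087.
Q̄ = (S₀/π) × [bracket] = (1361/π) × 0.719087 = 311.52 W/m².
— Configuration B (φ=+1.6°):
Solar declination: sin δ = sin ε · sin λ_s = sin 23.44° × sin 323.7° = -0.23550, so δ = -13.621°.
cos H₀ = −tan(+1.6°) tan(-13.621°) = 0.0068, H₀ = 1.5640 rad.
Bracket: H₀ sin φ sin δ + cos φ cos δ sin H₀ = 1.5640×0.02792×-0.23550 + 0.99961×0.97188×0.99998 = -0.010284 + 0.971482 = 0.961198.
Q̄ = (S₀/π) × [bracket] = (1361/π) × 0.961198 = 416.41 W/m².
Ratio Q̄_A / Q̄_B = 311.52 / 416.41 = 0.7481.

Q̄_A / Q̄_B ≈ 0.748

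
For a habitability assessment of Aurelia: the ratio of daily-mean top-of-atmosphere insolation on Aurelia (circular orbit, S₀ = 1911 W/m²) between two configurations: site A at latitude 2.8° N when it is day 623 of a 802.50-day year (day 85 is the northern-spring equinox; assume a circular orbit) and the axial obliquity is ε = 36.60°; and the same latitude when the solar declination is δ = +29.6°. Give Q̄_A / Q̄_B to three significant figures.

— Configuration A (φ=+2.8°):
Solar longitude: λ_s = 360° × (623 − 85)/802.50 = 241.346°.
sin δ = sin 36.60° × sin 241.346° = -0.52321, so δ = -31.547°.
cos H₀ = −tan(+2.8°) tan(-31.547°) = 0.0300, H₀ = 1.5408 rad.
Bracket: H₀ sin φ sin δ + cos φ cos δ sin H₀ = 1.5408×0.04885×-0.52321 + 0.99881×0.85221×0.99955 = -0.039381 + 0.850813 = 0.811432.
Q̄ = (S₀/π) × [bracket] = (1911/π) × 0.811432 = 493.59 W/m².
— Configuration B (φ=+2.8°):
cos H₀ = −tan(+2.8°) tan(+29.600°) = -0.0278, H₀ = 1.5986 rad.
Bracket: H₀ sin φ sin δ + cos φ cos δ sin H₀ = 1.5986×0.04885×0.49394 + 0.99881×0.86949×0.99961 = 0.038573 + 0.868117 = 0.906690.
Q̄ = (S₀/π) × [bracket] = (1911/π) × 0.906690 = 551.53 W/m².
Ratio Q̄_A / Q̄_B = 493.59 / 551.53 = 0.8949.

Q̄_A / Q̄_B ≈ 0.895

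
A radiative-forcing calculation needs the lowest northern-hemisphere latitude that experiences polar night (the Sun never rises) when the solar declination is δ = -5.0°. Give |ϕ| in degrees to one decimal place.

Polar night requires cos h₀ = −tan ϕ tan δ ≥ 1, i.e. tan ϕ tan δ ≤ −1.
The boundary is |tan ϕ| · |tan δ| = 1, so |ϕ| = 90° − |δ| = 90° − 5.0° = 85.0° in the northern hemisphere.

|ϕ| = 85.0°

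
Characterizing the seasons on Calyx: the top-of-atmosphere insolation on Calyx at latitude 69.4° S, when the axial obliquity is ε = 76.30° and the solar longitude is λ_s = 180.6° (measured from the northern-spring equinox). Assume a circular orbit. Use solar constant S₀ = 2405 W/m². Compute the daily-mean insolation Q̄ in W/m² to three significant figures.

Solar declination: sin δ = sin ε · sin λ_s = sin 76.30° × sin 180.6° = -0.01017, so δ = -0.583°.
cos H₀ = −tan(-69.4°) tan(-0.583°) = -0.0271, H₀ = 1.5979 rad.
Bracket: H₀ sin φ sin δ + cos φ cos δ sin H₀ = 1.5979×-0.93606×-0.01017 + 0.35184×0.99995×0.99963 = 0.015212 + 0.351692 = 0.366904.
Q̄ = (S₀/π) × [bracket] = (2405/π) × 0.366904 = 280.9 W/m².

Q̄ ≈ 281 W/m²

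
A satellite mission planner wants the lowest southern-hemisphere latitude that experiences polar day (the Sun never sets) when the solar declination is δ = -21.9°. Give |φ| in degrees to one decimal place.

Polar day requires cos H₀ = −tan φ tan δ ≤ −1, i.e. tan φ tan δ ≥ 1.
The boundary is |tan φ| · |tan δ| = 1, so |φ| = 90° − |δ| = 90° − 21.9° = 68.1° in the southern hemisphere.

|φ| = 68.1°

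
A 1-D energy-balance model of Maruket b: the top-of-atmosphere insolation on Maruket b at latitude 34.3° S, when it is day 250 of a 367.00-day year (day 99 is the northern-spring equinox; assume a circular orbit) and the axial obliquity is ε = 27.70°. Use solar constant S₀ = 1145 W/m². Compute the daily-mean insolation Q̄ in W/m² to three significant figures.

Solar longitude: λ_s = 360° × (250 − 99)/367.00 = 148.120°.
sin δ = sin 27.70° × sin 148.120° = 0.24550, so δ = +14.212°.
cos H₀ = −tan(-34.3°) tan(+14.212°) = 0.1728, H₀ = 1.3972 rad.
Bracket: H₀ sin φ sin δ + cos φ cos δ sin H₀ = 1.3972×-0.56353×0.24550 + 0.82610×0.96940×0.98496 = -0.193298 + 0.788777 = 0.595479.
Q̄ = (S₀/π) × [bracket] = (1145/π) × 0.595479 = 217.0 W/m².

Q̄ ≈ 217 W/m²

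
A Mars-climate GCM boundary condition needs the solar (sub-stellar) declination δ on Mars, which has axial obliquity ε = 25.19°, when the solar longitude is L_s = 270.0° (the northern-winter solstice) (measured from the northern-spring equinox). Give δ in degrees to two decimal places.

δ = -25.19°

sin δ = sin ε · sin L_s = sin 25.19° × sin 270.0° = -0.425621.
δ = arcsin(-0.425621) = -25.19°.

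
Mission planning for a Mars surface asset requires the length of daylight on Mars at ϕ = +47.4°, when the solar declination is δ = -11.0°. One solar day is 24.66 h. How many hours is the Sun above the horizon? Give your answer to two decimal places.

10.66 h

cos h₀ = −tan ϕ · tan δ = −tan(+47.4°) × tan(-11.000°) = 0.2114, so h₀ = 1.3578 rad = 77.80°.
Daylight = 2h₀/(2π) × 24.66 h = (1.3578/π) × 24.66 = 10.66 h.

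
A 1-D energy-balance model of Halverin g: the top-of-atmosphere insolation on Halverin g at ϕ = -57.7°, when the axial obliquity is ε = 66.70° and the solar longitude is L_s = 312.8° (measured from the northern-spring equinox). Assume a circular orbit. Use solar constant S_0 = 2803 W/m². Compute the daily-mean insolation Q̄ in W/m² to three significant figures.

Q̄ ≈ 1.60e+03 W/m²

Solar declination: sin δ = sin ε · sin L_s = sin 66.70° × sin 312.8° = -0.67389, so δ = -42.368°.
cos h₀ = −tan(-57.7°) tan(-42.368°) = -1.4428 ≤ −1 ⇒ polar day, h₀ = π.
Bracket: h₀ sin ϕ sin δ + cos ϕ cos δ sin h₀ = 3.1416×-0.84526×-0.67389 + 0.53435×0.73883×0.00000 = 1.789494 + 0.000000 = 1.789494.
Q̄ = (S_0/π) × [bracket] = (2803/π) × 1.789494 = 1597 W/m².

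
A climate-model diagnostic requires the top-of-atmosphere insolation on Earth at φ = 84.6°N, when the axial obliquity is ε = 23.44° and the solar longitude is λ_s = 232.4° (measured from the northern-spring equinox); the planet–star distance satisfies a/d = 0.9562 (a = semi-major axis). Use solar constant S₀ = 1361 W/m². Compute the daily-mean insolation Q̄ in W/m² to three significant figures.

Q̄ ≈ 0.00 W/m²

Solar declination: sin δ = sin ε · sin λ_s = sin 23.44° × sin 232.4° = -0.31516, so δ = -18.371°.
cos H₀ = −tan(+84.6°) tan(-18.371°) = 3.5131 ≥ 1 ⇒ polar night, H₀ = 0 and Q̄ = 0.
Inverse-square distance factor (a/d)² = 0.9562² = 0.914318.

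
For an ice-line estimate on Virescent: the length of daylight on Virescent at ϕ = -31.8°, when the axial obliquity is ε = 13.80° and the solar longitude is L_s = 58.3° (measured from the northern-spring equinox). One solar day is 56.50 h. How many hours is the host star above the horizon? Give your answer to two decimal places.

25.93 h

Solar declination: sin δ = sin ε · sin L_s = sin 13.80° × sin 58.3° = 0.20295, so δ = +11.709°.
cos h₀ = −tan ϕ · tan δ = −tan(-31.8°) × tan(+11.709°) = 0.1285, so h₀ = 1.4419 rad = 82.62°.
Daylight = 2h₀/(2π) × 56.50 h = (1.4419/π) × 56.50 = 25.93 h.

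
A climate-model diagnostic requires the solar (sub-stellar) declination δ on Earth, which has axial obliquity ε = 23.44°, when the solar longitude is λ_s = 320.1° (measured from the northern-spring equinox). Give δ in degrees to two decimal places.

δ = -14.78°

sin δ = sin ε · sin λ_s = sin 23.44° × sin 320.1° = -0.255161.
δ = arcsin(-0.255161) = -14.78°.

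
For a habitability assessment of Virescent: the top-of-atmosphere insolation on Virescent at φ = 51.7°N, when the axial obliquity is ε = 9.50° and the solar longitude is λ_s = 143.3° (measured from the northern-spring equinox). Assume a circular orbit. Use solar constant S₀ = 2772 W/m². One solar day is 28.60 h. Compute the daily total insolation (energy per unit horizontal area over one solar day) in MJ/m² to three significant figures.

67.5 MJ/m²

Solar declination: sin δ = sin ε · sin λ_s = sin 9.50° × sin 143.3° = 0.09864, so δ = +5.661°.
cos H₀ = −tan(+51.7°) tan(+5.661°) = -0.1255, H₀ = 1.6966 rad.
Bracket: H₀ sin φ sin δ + cos φ cos δ sin H₀ = 1.6966×0.78478×0.09864 + 0.61978×0.99512×0.99209 = 0.131335 + 0.611877 = 0.743212.
Q̄ = (S₀/π) × [bracket] = (2772/π) × 0.743212 = 655.78 W/m².
Daily total = Q̄ × 28.60 h × 3600 s/h = 655.78 × 28.60 × 3600 / 10⁶ = 67.52 MJ/m².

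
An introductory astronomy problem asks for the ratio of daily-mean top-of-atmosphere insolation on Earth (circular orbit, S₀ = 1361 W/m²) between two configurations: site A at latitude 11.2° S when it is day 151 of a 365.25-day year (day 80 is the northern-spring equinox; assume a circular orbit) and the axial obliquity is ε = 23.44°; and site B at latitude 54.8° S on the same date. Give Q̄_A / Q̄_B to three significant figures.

Q̄_A / Q̄_B ≈ 5.52

— Configuration A (φ=-11.2°):
Solar longitude: λ_s = 360° × (151 − 80)/365.25 = 69.979°.
sin δ = sin 23.44° × sin 69.979° = 0.37375, so δ = +21.947°.
cos H₀ = −tan(-11.2°) tan(+21.947°) = 0.0798, H₀ = 1.4909 rad.
Bracket: H₀ sin φ sin δ + cos φ cos δ sin H₀ = 1.4909×-0.19423×0.37375 + 0.98096×0.92753×0.99681 = -0.108230 + 0.906967 = 0.798737.
Q̄ = (S₀/π) × [bracket] = (1361/π) × 0.798737 = 346.03 W/m².
— Configuration B (φ=-54.8°):
cos H₀ = −tan(-54.8°) tan(+21.947°) = 0.5712, H₀ = 0.9628 rad.
Bracket: H₀ sin φ sin δ + cos φ cos δ sin H₀ = 0.9628×-0.81714×0.37375 + 0.57643×0.92753×0.82080 = -0.294045 + 0.438846 = 0.144801.
Q̄ = (S₀/π) × [bracket] = (1361/π) × 0.144801 = 62.731 W/m².
Ratio Q̄_A / Q̄_B = 346.03 / 62.731 = 5.516.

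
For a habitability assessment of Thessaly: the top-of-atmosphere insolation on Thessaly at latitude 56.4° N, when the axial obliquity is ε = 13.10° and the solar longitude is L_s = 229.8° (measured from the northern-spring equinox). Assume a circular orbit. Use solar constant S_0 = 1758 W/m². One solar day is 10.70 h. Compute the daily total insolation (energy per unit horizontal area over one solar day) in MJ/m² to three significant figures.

Solar declination: sin δ = sin ε · sin L_s = sin 13.10° × sin 229.8° = -0.17312, so δ = -9.969°.
cos h₀ = −tan(+56.4°) tan(-9.969°) = 0.2646, h₀ = 1.3031 rad.
Bracket: h₀ sin ϕ sin δ + cos ϕ cos δ sin h₀ = 1.3031×0.83292×-0.17312 + 0.55339×0.98490×0.96437 = -0.187901 + 0.525614 = 0.337713.
Q̄ = (S_0/π) × [bracket] = (1758/π) × 0.337713 = 188.98 W/m².
Daily total = Q̄ × 10.70 h × 3600 s/h = 188.98 × 10.70 × 3600 / 10⁶ = 7.280 MJ/m².

7.28 MJ/m²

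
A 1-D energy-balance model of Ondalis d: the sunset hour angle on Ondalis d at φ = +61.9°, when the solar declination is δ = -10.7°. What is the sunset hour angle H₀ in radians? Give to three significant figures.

H₀ = 1.21 rad

cos H₀ = −tan φ · tan δ = −tan(+61.9°) × tan(-10.700°) = 0.3539, so H₀ = 1.2091 rad = 69.28°.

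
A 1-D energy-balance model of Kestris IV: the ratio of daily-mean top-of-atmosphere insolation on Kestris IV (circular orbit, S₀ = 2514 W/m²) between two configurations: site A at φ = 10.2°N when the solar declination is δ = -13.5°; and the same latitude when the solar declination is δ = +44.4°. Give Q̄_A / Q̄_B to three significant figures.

Q̄_A / Q̄_B ≈ 0.983

— Configuration A (φ=+10.2°):
cos H₀ = −tan(+10.2°) tan(-13.500°) = 0.0432, H₀ = 1.5276 rad.
Bracket: H₀ sin φ sin δ + cos φ cos δ sin H₀ = 1.5276×0.17708×-0.23345 + 0.98420×0.97237×0.99907 = -0.063150 + 0.956117 = 0.892967.
Q̄ = (S₀/π) × [bracket] = (2514/π) × 0.892967 = 714.58 W/m².
— Configuration B (φ=+10.2°):
cos H₀ = −tan(+10.2°) tan(+44.400°) = -0.1762, H₀ = 1.7479 rad.
Bracket: H₀ sin φ sin δ + cos φ cos δ sin H₀ = 1.7479×0.17708×0.69966 + 0.98420×0.71447×0.98435 = 0.216557 + 0.692177 = 0.908734.
Q̄ = (S₀/π) × [bracket] = (2514/π) × 0.908734 = 727.20 W/m².
Ratio Q̄_A / Q̄_B = 714.58 / 727.20 = 0.9826.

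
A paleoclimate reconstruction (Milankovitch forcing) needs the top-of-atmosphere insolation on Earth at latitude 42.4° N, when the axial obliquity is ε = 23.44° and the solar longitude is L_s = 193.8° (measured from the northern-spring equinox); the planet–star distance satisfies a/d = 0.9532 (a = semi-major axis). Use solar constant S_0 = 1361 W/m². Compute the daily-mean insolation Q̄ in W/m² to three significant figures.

Solar declination: sin δ = sin ε · sin L_s = sin 23.44° × sin 193.8° = -0.09489, so δ = -5.445°.
cos h₀ = −tan(+42.4°) tan(-5.445°) = 0.0870, h₀ = 1.4837 rad.
Bracket: h₀ sin ϕ sin δ + cos ϕ cos δ sin h₀ = 1.4837×0.67430×-0.09489 + 0.73846×0.99549×0.99621 = -0.094934 + 0.732343 = 0.637409.
Inverse-square distance factor (a/d)² = 0.9532² = 0.908590.
Q̄ = (S_0/π) × 0.908590 × [bracket] = (1361/π) × 0.908590 × 0.637409 = 250.9 W/m².

Q̄ ≈ 251 W/m²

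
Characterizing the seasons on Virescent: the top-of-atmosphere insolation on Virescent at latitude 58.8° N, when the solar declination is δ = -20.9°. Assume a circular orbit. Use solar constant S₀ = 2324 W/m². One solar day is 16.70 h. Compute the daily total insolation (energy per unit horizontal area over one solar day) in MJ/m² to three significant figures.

4.65 MJ/m²

cos H₀ = −tan(+58.8°) tan(-20.900°) = 0.6305, H₀ = 0.8886 rad.
Bracket: H₀ sin φ sin δ + cos φ cos δ sin H₀ = 0.8886×0.85536×-0.35674 + 0.51803×0.93420×0.77616 = -0.271148 + 0.375618 = 0.104470.
Q̄ = (S₀/π) × [bracket] = (2324/π) × 0.104470 = 77.282 W/m².
Daily total = Q̄ × 16.70 h × 3600 s/h = 77.282 × 16.70 × 3600 / 10⁶ = 4.646 MJ/m².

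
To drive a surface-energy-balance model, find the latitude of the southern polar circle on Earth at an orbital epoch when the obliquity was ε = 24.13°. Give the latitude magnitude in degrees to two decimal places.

65.87°

The polar circle is the lowest latitude that experiences at least one full rotation of continuous darkness at the northern-summer solstice; it lies at |ϕ| = 90° − ε = 90° − 24.13° = 65.87°.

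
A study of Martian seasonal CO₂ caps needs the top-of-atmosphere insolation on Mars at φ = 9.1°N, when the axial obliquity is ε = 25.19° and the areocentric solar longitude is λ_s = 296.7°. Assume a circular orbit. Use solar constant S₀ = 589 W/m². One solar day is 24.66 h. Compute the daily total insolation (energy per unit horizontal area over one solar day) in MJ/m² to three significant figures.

sin δ = sin 25.19° × sin 296.7° = -0.38024, so δ = -22.348°.
cos H₀ = −tan(+9.1°) tan(-22.348°) = 0.0659, H₀ = 1.5049 rad.
Bracket: H₀ sin φ sin δ + cos φ cos δ sin H₀ = 1.5049×0.15816×-0.38024 + 0.98741×0.92489×0.99783 = -0.090503 + 0.911264 = 0.820761.
Q̄ = (S₀/π) × [bracket] = (589/π) × 0.820761 = 153.88 W/m².
Daily total = Q̄ × 24.66 h × 3600 s/h = 153.88 × 24.66 × 3600 / 10⁶ = 13.66 MJ/m².

13.7 MJ/m²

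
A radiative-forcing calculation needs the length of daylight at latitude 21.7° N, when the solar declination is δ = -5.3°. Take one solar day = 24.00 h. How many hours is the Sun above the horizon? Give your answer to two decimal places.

11.72 h

cos h₀ = −tan ϕ · tan δ = −tan(+21.7°) × tan(-5.300°) = 0.0369, so h₀ = 1.5339 rad = 87.88°.
Daylight = 2h₀/(2π) × 24.00 h = (1.5339/π) × 24.00 = 11.72 h.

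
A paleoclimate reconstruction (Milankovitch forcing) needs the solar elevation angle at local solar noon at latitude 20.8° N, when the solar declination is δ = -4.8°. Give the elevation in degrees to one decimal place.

At local noon the hour angle is zero, so the zenith angle equals |φ − δ| = |+20.8° − (-4.800°)| = 25.600°.
Elevation = 90° − 25.600° = 64.4°.

64.4°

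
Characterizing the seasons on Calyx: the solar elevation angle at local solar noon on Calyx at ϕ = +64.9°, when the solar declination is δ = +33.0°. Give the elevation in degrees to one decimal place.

At local noon the hour angle is zero, so the zenith angle equals |ϕ − δ| = |+64.9° − (+33.000°)| = 31.900°.
Elevation = 90° − 31.900° = 58.1°.

58.1°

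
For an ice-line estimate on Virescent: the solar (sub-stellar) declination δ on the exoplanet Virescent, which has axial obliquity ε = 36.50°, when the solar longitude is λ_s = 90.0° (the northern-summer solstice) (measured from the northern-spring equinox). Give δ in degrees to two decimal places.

sin δ = sin ε · sin λ_s = sin 36.50° × sin 90.0° = 0.594823.
δ = arcsin(0.594823) = +36.50°.

δ = +36.50°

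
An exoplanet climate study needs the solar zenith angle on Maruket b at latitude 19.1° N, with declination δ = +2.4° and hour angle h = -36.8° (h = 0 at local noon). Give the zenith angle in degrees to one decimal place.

θ_z = 39.7°

cos θ_z = sin ϕ sin δ + cos ϕ cos δ cos h = 0.013702 + 0.755987 = 0.769689.
θ_z = arccos(0.769689) = 39.7°.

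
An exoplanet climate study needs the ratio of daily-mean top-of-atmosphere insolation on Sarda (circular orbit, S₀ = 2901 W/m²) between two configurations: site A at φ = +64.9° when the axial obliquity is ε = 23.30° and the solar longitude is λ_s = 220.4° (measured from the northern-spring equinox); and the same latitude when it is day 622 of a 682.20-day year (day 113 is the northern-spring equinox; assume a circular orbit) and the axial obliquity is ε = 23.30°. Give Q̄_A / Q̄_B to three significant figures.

— Configuration A (φ=+64.9°):
Solar declination: sin δ = sin ε · sin λ_s = sin 23.30° × sin 220.4° = -0.25636, so δ = -14.854°.
cos H₀ = −tan(+64.9°) tan(-14.854°) = 0.5662, H₀ = 0.9689 rad.
Bracket: H₀ sin φ sin δ + cos φ cos δ sin H₀ = 0.9689×0.90557×-0.25636 + 0.42420×0.96658×0.82427 = -0.224932 + 0.337970 = 0.113038.
Q̄ = (S₀/π) × [bracket] = (2901/π) × 0.113038 = 104.38 W/m².
— Configuration B (φ=+64.9°):
Solar longitude: λ_s = 360° × (622 − 113)/682.20 = 268.602°.
sin δ = sin 23.30° × sin 268.602° = -0.39543, so δ = -23.293°.
cos H₀ = −tan(+64.9°) tan(-23.293°) = 0.9191, H₀ = 0.4051 rad.
Bracket: H₀ sin φ sin δ + cos φ cos δ sin H₀ = 0.4051×0.90557×-0.39543 + 0.42420×0.91850×0.39413 = -0.145062 + 0.153564 = 0.008502.
Q̄ = (S₀/π) × [bracket] = (2901/π) × 0.008502 = 7.8509 W/m².
Ratio Q̄_A / Q̄_B = 104.38 / 7.8509 = 13.30.

Q̄_A / Q̄_B ≈ 13.3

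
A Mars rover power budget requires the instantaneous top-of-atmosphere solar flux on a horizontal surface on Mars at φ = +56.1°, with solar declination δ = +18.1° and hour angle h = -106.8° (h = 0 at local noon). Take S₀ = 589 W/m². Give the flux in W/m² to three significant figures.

cos θ_z = sin φ sin δ + cos φ cos δ cos h = 0.257865 + -0.153229 = 0.104636.
Flux = S₀ · cos θ_z = 589 × 0.104636 = 61.63 W/m².

61.6 W/m²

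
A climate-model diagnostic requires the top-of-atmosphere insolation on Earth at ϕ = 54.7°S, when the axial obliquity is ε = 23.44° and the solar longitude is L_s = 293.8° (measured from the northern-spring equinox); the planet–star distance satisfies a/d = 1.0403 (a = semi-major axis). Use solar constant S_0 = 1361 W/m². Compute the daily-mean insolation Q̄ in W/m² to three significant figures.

Solar declination: sin δ = sin ε · sin L_s = sin 23.44° × sin 293.8° = -0.36396, so δ = -21.344°.
cos h₀ = −tan(-54.7°) tan(-21.344°) = -0.5519, h₀ = 2.1554 rad.
Bracket: h₀ sin ϕ sin δ + cos ϕ cos δ sin h₀ = 2.1554×-0.81614×-0.36396 + 0.57786×0.93141×0.83392 = 0.640245 + 0.448836 = 1.089081.
Inverse-square distance factor (a/d)² = 1.0403² = 1.082224.
Q̄ = (S_0/π) × 1.082224 × [bracket] = (1361/π) × 1.082224 × 1.089081 = 510.6 W/m².

Q̄ ≈ 511 W/m²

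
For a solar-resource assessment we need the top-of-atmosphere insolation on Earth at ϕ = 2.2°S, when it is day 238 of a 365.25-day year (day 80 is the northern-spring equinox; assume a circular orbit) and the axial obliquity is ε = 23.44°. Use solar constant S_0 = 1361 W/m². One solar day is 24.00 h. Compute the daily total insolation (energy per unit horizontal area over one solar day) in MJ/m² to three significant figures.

Solar longitude: L_s = 360° × (238 − 80)/365.25 = 155.729°.
sin δ = sin 23.44° × sin 155.729° = 0.16351, so δ = +9.411°.
cos h₀ = −tan(-2.2°) tan(+9.411°) = 0.0064, h₀ = 1.5644 rad.
Bracket: h₀ sin ϕ sin δ + cos ϕ cos δ sin h₀ = 1.5644×-0.03839×0.16351 + 0.99926×0.98654×0.99998 = -0.009820 + 0.985790 = 0.975970.
Q̄ = (S_0/π) × [bracket] = (1361/π) × 0.975970 = 422.81 W/m².
Daily total = Q̄ × 24.00 h × 3600 s/h = 422.81 × 24.00 × 3600 / 10⁶ = 36.53 MJ/m².

36.5 MJ/m²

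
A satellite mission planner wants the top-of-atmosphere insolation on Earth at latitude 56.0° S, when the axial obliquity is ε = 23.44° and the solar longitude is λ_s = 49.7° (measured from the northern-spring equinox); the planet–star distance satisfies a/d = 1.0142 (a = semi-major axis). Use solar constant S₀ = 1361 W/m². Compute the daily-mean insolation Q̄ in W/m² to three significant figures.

Solar declination: sin δ = sin ε · sin λ_s = sin 23.44° × sin 49.7° = 0.30338, so δ = +17.661°.
cos H₀ = −tan(-56.0°) tan(+17.661°) = 0.4720, H₀ = 1.0792 rad.
Bracket: H₀ sin φ sin δ + cos φ cos δ sin H₀ = 1.0792×-0.82904×0.30338 + 0.55919×0.95287×0.88158 = -0.271434 + 0.469737 = 0.198303.
Inverse-square distance factor (a/d)² = 1.0142² = 1.028602.
Q̄ = (S₀/π) × 1.028602 × [bracket] = (1361/π) × 1.028602 × 0.198303 = 88.37 W/m².

Q̄ ≈ 88.4 W/m²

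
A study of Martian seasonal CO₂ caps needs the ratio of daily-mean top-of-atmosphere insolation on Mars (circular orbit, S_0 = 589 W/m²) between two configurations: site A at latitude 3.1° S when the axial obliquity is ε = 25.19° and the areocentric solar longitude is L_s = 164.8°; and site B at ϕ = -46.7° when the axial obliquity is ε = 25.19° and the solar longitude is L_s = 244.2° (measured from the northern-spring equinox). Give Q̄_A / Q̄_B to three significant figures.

— Configuration A (ϕ=-3.1°):
sin δ = sin 25.19° × sin 164.8° = 0.11159, so δ = +6.407°.
cos h₀ = −tan(-3.1°) tan(+6.407°) = 0.0061, h₀ = 1.5647 rad.
Bracket: h₀ sin ϕ sin δ + cos ϕ cos δ sin h₀ = 1.5647×-0.05408×0.11159 + 0.99854×0.99375×0.99998 = -0.009443 + 0.992279 = 0.982836.
Q̄ = (S_0/π) × [bracket] = (589/π) × 0.982836 = 184.27 W/m².
— Configuration B (ϕ=-46.7°):
Solar declination: sin δ = sin ε · sin L_s = sin 25.19° × sin 244.2° = -0.38319, so δ = -22.532°.
cos h₀ = −tan(-46.7°) tan(-22.532°) = -0.4402, h₀ = 2.0267 rad.
Bracket: h₀ sin ϕ sin δ + cos ϕ cos δ sin h₀ = 2.0267×-0.72777×-0.38319 + 0.68582×0.92367×0.89788 = 0.565194 + 0.568781 = 1.133975.
Q̄ = (S_0/π) × [bracket] = (589/π) × 1.133975 = 212.60 W/m².
Ratio Q̄_A / Q̄_B = 184.27 / 212.60 = 0.8667.

Q̄_A / Q̄_B ≈ 0.867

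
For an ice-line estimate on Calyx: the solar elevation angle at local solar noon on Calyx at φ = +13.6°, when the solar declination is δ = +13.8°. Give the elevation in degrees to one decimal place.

89.8°

At local noon the hour angle is zero, so the zenith angle equals |φ − δ| = |+13.6° − (+13.800°)| = 0.200°.
Elevation = 90° − 0.200° = 89.8°.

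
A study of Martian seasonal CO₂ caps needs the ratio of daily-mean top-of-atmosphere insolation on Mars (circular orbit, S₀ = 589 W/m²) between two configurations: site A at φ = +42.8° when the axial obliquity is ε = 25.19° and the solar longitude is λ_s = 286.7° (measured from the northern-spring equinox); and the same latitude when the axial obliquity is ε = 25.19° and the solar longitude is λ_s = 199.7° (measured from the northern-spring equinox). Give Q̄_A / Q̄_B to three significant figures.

— Configuration A (φ=+42.8°):
Solar declination: sin δ = sin ε · sin λ_s = sin 25.19° × sin 286.7° = -0.40767, so δ = -24.059°.
cos H₀ = −tan(+42.8°) tan(-24.059°) = 0.4134, H₀ = 1.1446 rad.
Bracket: H₀ sin φ sin δ + cos φ cos δ sin H₀ = 1.1446×0.67944×-0.40767 + 0.73373×0.91313×0.91054 = -0.317040 + 0.610053 = 0.293013.
Q̄ = (S₀/π) × [bracket] = (589/π) × 0.293013 = 54.935 W/m².
— Configuration B (φ=+42.8°):
Solar declination: sin δ = sin ε · sin λ_s = sin 25.19° × sin 199.7° = -0.14347, so δ = -8.249°.
cos H₀ = −tan(+42.8°) tan(-8.249°) = 0.1342, H₀ = 1.4361 rad.
Bracket: H₀ sin φ sin δ + cos φ cos δ sin H₀ = 1.4361×0.67944×-0.14347 + 0.73373×0.98965×0.99095 = -0.139990 + 0.719564 = 0.579574.
Q̄ = (S₀/π) × [bracket] = (589/π) × 0.579574 = 108.66 W/m².
Ratio Q̄_A / Q̄_B = 54.935 / 108.66 = 0.5056.

Q̄_A / Q̄_B ≈ 0.506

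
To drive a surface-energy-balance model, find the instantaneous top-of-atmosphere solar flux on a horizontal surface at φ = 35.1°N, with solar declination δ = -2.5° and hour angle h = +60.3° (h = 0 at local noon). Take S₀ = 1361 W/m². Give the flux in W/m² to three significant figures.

cos θ_z = sin φ sin δ + cos φ cos δ cos h = -0.025081 + 0.404974 = 0.379893.
Flux = S₀ · cos θ_z = 1361 × 0.379893 = 517.0 W/m².

517 W/m²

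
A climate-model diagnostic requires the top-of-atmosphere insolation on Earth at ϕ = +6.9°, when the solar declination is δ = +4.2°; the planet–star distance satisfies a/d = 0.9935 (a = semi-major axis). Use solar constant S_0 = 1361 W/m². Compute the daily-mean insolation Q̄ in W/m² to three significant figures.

cos h₀ = −tan(+6.9°) tan(+4.200°) = -0.0089, h₀ = 1.5797 rad.
Bracket: h₀ sin ϕ sin δ + cos ϕ cos δ sin h₀ = 1.5797×0.12014×0.07324 + 0.99276×0.99731×0.99996 = 0.013900 + 0.990050 = 1.003950.
Inverse-square distance factor (a/d)² = 0.9935² = 0.987042.
Q̄ = (S_0/π) × 0.987042 × [bracket] = (1361/π) × 0.987042 × 1.003950 = 429.3 W/m².

Q̄ ≈ 429 W/m²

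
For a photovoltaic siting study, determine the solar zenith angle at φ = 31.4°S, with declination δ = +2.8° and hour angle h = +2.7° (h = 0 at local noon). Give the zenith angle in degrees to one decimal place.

θ_z = 34.3°

cos θ_z = sin φ sin δ + cos φ cos δ cos h = -0.025451 + 0.851585 = 0.826134.
θ_z = arccos(0.826134) = 34.3°.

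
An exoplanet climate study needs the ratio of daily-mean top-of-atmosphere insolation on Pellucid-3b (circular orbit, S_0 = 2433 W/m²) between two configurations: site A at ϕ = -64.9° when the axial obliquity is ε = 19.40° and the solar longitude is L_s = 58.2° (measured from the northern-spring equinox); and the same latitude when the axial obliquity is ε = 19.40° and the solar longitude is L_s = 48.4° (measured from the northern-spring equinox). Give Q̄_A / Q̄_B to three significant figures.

Q̄_A / Q̄_B ≈ 0.734

— Configuration A (ϕ=-64.9°):
Solar declination: sin δ = sin ε · sin L_s = sin 19.40° × sin 58.2° = 0.28230, so δ = +16.398°.
cos h₀ = −tan(-64.9°) tan(+16.398°) = 0.6282, h₀ = 0.8916 rad.
Bracket: h₀ sin ϕ sin δ + cos ϕ cos δ sin h₀ = 0.8916×-0.90557×0.28230 + 0.42420×0.95933×0.77805 = -0.227931 + 0.316626 = 0.088695.
Q̄ = (S_0/π) × [bracket] = (2433/π) × 0.088695 = 68.690 W/m².
— Configuration B (ϕ=-64.9°):
Solar declination: sin δ = sin ε · sin L_s = sin 19.40° × sin 48.4° = 0.24839, so δ = +14.382°.
cos h₀ = −tan(-64.9°) tan(+14.382°) = 0.5474, h₀ = 0.9915 rad.
Bracket: h₀ sin ϕ sin δ + cos ϕ cos δ sin h₀ = 0.9915×-0.90557×0.24839 + 0.42420×0.96866×0.83686 = -0.223023 + 0.343870 = 0.120847.
Q̄ = (S_0/π) × [bracket] = (2433/π) × 0.120847 = 93.590 W/m².
Ratio Q̄_A / Q̄_B = 68.690 / 93.590 = 0.7339.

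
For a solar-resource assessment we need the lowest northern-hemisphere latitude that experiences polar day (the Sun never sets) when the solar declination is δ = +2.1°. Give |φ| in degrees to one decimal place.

|φ| = 87.9°

Polar day requires cos H₀ = −tan φ tan δ ≤ −1, i.e. tan φ tan δ ≥ 1.
The boundary is |tan φ| · |tan δ| = 1, so |φ| = 90° − |δ| = 90° − 2.1° = 87.9° in the northern hemisphere.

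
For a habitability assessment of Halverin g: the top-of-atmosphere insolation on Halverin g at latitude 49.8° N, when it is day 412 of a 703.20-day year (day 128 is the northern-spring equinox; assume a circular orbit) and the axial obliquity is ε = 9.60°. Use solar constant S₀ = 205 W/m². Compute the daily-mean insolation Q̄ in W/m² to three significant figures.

Q̄ ≈ 49.6 W/m²

Solar longitude: λ_s = 360° × (412 − 128)/703.20 = 145.392°.
sin δ = sin 9.60° × sin 145.392° = 0.09472, so δ = +5.435°.
cos H₀ = −tan(+49.8°) tan(+5.435°) = -0.1126, H₀ = 1.6836 rad.
Bracket: H₀ sin φ sin δ + cos φ cos δ sin H₀ = 1.6836×0.76380×0.09472 + 0.64546×0.99550×0.99364 = 0.121804 + 0.638469 = 0.760273.
Q̄ = (S₀/π) × [bracket] = (205/π) × 0.760273 = 49.61 W/m².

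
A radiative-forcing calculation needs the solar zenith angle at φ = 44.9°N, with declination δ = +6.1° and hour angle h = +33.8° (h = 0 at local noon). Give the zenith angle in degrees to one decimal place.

θ_z = 48.7°

cos θ_z = sin φ sin δ + cos φ cos δ cos h = 0.075009 + 0.585287 = 0.660296.
θ_z = arccos(0.660296) = 48.7°.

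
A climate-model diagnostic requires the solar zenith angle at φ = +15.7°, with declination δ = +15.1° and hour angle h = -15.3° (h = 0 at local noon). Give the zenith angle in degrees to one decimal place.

cos θ_z = sin φ sin δ + cos φ cos δ cos h = 0.070493 + 0.896510 = 0.967003.
θ_z = arccos(0.967003) = 14.8°.

θ_z = 14.8°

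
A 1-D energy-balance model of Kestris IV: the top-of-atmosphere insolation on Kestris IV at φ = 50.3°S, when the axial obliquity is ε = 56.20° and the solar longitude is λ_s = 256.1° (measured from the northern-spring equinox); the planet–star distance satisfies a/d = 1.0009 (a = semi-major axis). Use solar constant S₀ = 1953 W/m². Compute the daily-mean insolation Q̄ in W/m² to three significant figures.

Solar declination: sin δ = sin ε · sin λ_s = sin 56.20° × sin 256.1° = -0.80665, so δ = -53.770°.
cos H₀ = −tan(-50.3°) tan(-53.770°) = -1.6439 ≤ −1 ⇒ polar day, H₀ = π.
Bracket: H₀ sin φ sin δ + cos φ cos δ sin H₀ = 3.1416×-0.76940×-0.80665 + 0.63877×0.59103×0.00000 = 1.949792 + 0.000000 = 1.949792.
Inverse-square distance factor (a/d)² = 1.0009² = 1.001801.
Q̄ = (S₀/π) × 1.001801 × [bracket] = (1953/π) × 1.001801 × 1.949792 = 1214 W/m².

Q̄ ≈ 1.21e+03 W/m²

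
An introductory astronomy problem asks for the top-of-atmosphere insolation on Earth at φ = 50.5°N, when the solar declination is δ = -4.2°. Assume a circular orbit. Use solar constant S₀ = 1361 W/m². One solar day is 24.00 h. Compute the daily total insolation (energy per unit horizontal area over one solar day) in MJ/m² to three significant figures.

cos H₀ = −tan(+50.5°) tan(-4.200°) = 0.0891, H₀ = 1.4816 rad.
Bracket: H₀ sin φ sin δ + cos φ cos δ sin H₀ = 1.4816×0.77162×-0.07324 + 0.63608×0.99731×0.99602 = -0.083730 + 0.631844 = 0.548114.
Q̄ = (S₀/π) × [bracket] = (1361/π) × 0.548114 = 237.45 W/m².
Daily total = Q̄ × 24.00 h × 3600 s/h = 237.45 × 24.00 × 3600 / 10⁶ = 20.52 MJ/m².

20.5 MJ/m²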